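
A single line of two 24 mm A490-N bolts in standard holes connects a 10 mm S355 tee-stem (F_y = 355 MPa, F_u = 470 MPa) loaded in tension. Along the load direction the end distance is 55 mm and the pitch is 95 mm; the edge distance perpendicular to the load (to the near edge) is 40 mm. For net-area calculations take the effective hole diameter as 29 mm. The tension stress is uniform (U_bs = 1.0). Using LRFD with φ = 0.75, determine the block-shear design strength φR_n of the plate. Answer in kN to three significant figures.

315 kN

Shear plane L_v = 55 + 1·95 = 150 mm; A_gv = 150 × 10 = 1500 mm².
A_nv = (150 − 1.5·29) × 10 = 1065 mm².
A_nt = (40 − 0.5·29) × 10 = 255 mm².
0.6 F_u A_nv = 300.3 kN; 0.6 F_y A_gv = 319.5 kN → shear rupture governs the shear term.
R_n = 300.3 + 1.0 × 470 × 255 / 1000 = 420.2 kN.
Design strength φR_n = 0.75 × 420.2 = 315 kN.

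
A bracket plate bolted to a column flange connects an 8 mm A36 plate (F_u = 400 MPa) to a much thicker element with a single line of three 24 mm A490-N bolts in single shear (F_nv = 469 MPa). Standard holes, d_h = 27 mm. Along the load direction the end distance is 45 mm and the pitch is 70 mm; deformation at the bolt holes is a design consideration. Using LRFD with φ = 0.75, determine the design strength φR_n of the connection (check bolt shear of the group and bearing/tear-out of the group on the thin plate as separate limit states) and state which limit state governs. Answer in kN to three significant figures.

Bolt shear: A_b = π·24²/4 = 452.4 mm²; R_n = 469 × 452.4 × 3 × 1 / 1000 = 636.5 kN → 0.75 × 636.5 = 477 kN.
Bearing (1.2 l_c t F_u ≤ 2.4 d t F_u): upper limit = 2.4·24·8·400 / 1000 = 184.3 kN.
  Edge l_c = 45 − 27/2 = 31.5 → r_n = 121 kN; interior l_c = 70 − 27 = 43 → r_n = 165.1 kN.
  R_n,bearing = 1·121 + 2·165.1 = 451.2 kN → 0.75 × 451.2 = 338 kN.
Bearing governs: 338 kN.

338 kN (bearing governs)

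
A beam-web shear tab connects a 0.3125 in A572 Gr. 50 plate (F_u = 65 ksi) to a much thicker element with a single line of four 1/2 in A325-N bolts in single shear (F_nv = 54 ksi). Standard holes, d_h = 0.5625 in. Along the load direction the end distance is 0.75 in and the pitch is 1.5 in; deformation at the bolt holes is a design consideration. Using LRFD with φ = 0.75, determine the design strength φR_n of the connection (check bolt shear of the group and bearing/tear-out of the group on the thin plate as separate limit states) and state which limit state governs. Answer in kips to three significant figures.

Bolt shear: A_b = π·0.5²/4 = 0.1963 in²; R_n = 54 × 0.1963 × 4 × 1 = 42.41 kips → 0.75 × 42.41 = 31.8 kips.
Bearing (1.2 l_c t F_u ≤ 2.4 d t F_u): upper limit = 2.4·0.5·0.3125·65 = 24.38 kips.
  Edge l_c = 0.75 − 0.5625/2 = 0.4688 → r_n = 11.43 kips; interior l_c = 1.5 − 0.5625 = 0.9375 → r_n = 22.85 kips.
  R_n,bearing = 1·11.43 + 3·22.85 = 79.98 kips → 0.75 × 79.98 = 60 kips.
Bolt shear governs: 31.8 kips.

31.8 kips (bolt shear governs)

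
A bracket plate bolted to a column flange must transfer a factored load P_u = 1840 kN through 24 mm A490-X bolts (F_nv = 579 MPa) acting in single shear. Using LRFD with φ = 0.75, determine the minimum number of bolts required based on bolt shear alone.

A_b = π·24²/4 = 452.4 mm².
Per-bolt design strength φR_n = 0.75 × 579 × 452.4 × 1 / 1000 = 196.5 kN.
n ≥ 1840 / 196.5 = 9.366 → use 10 bolts.

10 bolts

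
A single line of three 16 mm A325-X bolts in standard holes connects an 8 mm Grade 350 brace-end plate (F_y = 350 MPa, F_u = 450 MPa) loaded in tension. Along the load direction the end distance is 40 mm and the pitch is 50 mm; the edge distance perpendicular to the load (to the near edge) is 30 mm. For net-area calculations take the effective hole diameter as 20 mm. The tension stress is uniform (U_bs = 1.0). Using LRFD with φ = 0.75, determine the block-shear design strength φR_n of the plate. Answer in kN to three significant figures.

Shear plane L_v = 40 + 2·50 = 140 mm; A_gv = 140 × 8 = 1120 mm².
A_nv = (140 − 2.5·20) × 8 = 720 mm².
A_nt = (30 − 0.5·20) × 8 = 160 mm².
0.6 F_u A_nv = 194.4 kN; 0.6 F_y A_gv = 235.2 kN → shear rupture governs the shear term.
R_n = 194.4 + 1.0 × 450 × 160 / 1000 = 266.4 kN.
Design strength φR_n = 0.75 × 266.4 = 200 kN.

200 kN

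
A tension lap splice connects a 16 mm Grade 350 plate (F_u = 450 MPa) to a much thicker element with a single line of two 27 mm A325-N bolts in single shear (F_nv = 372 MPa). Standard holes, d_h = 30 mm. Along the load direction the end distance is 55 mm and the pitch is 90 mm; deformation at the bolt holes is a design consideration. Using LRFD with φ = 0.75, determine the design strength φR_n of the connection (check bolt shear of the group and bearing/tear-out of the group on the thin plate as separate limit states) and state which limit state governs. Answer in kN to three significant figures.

319 kN (bolt shear governs)

Bolt shear: A_b = π·27²/4 = 572.6 mm²; R_n = 372 × 572.6 × 2 × 1 / 1000 = 426 kN → 0.75 × 426 = 319 kN.
Bearing (1.2 l_c t F_u ≤ 2.4 d t F_u): upper limit = 2.4·27·16·450 / 1000 = 466.6 kN.
  Edge l_c = 55 − 30/2 = 40 → r_n = 345.6 kN; interior l_c = 90 − 30 = 60 → r_n = 466.6 kN.
  R_n,bearing = 1·345.6 + 1·466.6 = 812.2 kN → 0.75 × 812.2 = 609 kN.
Bolt shear governs: 319 kN.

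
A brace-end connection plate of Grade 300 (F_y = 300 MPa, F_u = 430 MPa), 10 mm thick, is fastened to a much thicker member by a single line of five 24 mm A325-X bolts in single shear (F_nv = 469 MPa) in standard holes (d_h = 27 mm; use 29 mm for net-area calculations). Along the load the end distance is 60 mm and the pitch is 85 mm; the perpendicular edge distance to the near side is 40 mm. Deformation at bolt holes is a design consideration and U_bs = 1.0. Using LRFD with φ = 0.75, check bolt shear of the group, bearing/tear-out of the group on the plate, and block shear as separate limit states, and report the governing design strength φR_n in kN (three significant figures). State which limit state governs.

Bolt shear: A_b = π·24²/4 = 452.4 mm²; R_n = 469 × 452.4 × 5 × 1 / 1000 = 1061 kN → 0.75 × 1061 = 796 kN.
Bearing: edge l_c = 46.5, r_n = 239.9 kN; interior l_c = 58, r_n = 247.7 kN; R_n = 239.9 + 4·247.7 = 1231 kN → 923 kN.
Block shear: A_gv = 4000, A_nv = 2695, A_nt = 255 mm²; R_n = min(0.6F_uA_nv, 0.6F_yA_gv) + U_bs·F_u·A_nt = 805 kN → 604 kN.
Block shear governs: 604 kN.

604 kN (block shear governs)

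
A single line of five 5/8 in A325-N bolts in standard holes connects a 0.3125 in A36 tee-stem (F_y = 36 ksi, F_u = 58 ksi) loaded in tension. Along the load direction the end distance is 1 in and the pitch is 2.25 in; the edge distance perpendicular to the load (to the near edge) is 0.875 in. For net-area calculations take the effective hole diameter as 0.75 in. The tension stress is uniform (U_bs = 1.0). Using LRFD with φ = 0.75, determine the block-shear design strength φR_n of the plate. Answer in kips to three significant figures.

Shear plane L_v = 1 + 4·2.25 = 10 in; A_gv = 10 × 0.3125 = 3.125 in².
A_nv = (10 − 4.5·0.75) × 0.3125 = 2.07 in².
A_nt = (0.875 − 0.5·0.75) × 0.3125 = 0.1562 in².
0.6 F_u A_nv = 72.05 kips; 0.6 F_y A_gv = 67.5 kips → shear yielding governs the shear term.
R_n = 67.5 + 1.0 × 58 × 0.1562 = 76.56 kips.
Design strength φR_n = 0.75 × 76.56 = 57.4 kips.

57.4 kips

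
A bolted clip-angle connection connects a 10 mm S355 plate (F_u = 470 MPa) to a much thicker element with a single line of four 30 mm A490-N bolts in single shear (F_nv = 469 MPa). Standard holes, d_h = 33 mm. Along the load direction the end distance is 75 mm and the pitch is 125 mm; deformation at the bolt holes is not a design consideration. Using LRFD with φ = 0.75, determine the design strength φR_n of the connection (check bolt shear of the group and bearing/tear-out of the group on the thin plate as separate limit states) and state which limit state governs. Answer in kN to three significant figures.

995 kN (bolt shear governs)

Bolt shear: A_b = π·30²/4 = 706.9 mm²; R_n = 469 × 706.9 × 4 × 1 / 1000 = 1326 kN → 0.75 × 1326 = 995 kN.
Bearing (1.5 l_c t F_u ≤ 3.0 d t F_u): upper limit = 3.0·30·10·470 / 1000 = 423 kN.
  Edge l_c = 75 − 33/2 = 58.5 → r_n = 412.4 kN; interior l_c = 125 − 33 = 92 → r_n = 423 kN.
  R_n,bearing = 1·412.4 + 3·423 = 1681 kN → 0.75 × 1681 = 1260 kN.
Bolt shear governs: 995 kN.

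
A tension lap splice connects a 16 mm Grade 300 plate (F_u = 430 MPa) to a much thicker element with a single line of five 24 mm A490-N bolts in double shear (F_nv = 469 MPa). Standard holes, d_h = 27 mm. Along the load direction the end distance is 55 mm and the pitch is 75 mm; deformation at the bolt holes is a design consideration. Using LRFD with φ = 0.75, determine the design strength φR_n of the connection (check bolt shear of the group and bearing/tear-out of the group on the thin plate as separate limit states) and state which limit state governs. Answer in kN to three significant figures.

1450 kN (bearing governs)

Bolt shear: A_b = π·24²/4 = 452.4 mm²; R_n = 469 × 452.4 × 5 × 2 / 1000 = 2122 kN → 0.75 × 2122 = 1590 kN.
Bearing (1.2 l_c t F_u ≤ 2.4 d t F_u): upper limit = 2.4·24·16·430 / 1000 = 396.3 kN.
  Edge l_c = 55 − 27/2 = 41.5 → r_n = 342.6 kN; interior l_c = 75 − 27 = 48 → r_n = 396.3 kN.
  R_n,bearing = 1·342.6 + 4·396.3 = 1928 kN → 0.75 × 1928 = 1450 kN.
Bearing governs: 1450 kN.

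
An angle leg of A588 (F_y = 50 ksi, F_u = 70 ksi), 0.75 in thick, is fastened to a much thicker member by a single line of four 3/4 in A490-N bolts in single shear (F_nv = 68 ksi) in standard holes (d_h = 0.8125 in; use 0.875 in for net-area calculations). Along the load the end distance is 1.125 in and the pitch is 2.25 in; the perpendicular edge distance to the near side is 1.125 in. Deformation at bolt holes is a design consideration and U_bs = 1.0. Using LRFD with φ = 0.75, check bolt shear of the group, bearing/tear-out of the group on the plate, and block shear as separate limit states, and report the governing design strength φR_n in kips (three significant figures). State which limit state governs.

90.1 kips (bolt shear governs)

Bolt shear: A_b = π·0.75²/4 = 0.4418 in²; R_n = 68 × 0.4418 × 4 × 1 = 120.2 kips → 0.75 × 120.2 = 90.1 kips.
Bearing: edge l_c = 0.7188, r_n = 45.28 kips; interior l_c = 1.438, r_n = 90.56 kips; R_n = 45.28 + 3·90.56 = 317 kips → 238 kips.
Block shear: A_gv = 5.906, A_nv = 3.609, A_nt = 0.5156 in²; R_n = min(0.6F_uA_nv, 0.6F_yA_gv) + U_bs·F_u·A_nt = 187.7 kips → 141 kips.
Bolt shear governs: 90.1 kips.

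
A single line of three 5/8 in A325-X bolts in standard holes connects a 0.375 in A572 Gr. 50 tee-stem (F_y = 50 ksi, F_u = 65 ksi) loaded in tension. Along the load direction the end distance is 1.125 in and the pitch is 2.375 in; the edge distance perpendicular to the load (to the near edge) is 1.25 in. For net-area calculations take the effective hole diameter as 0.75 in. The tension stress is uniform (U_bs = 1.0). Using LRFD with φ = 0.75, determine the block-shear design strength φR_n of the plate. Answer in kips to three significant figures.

59.9 kips

Shear plane L_v = 1.125 + 2·2.375 = 5.875 in; A_gv = 5.875 × 0.375 = 2.203 in².
A_nv = (5.875 − 2.5·0.75) × 0.375 = 1.5 in².
A_nt = (1.25 − 0.5·0.75) × 0.375 = 0.3281 in².
0.6 F_u A_nv = 58.5 kips; 0.6 F_y A_gv = 66.09 kips → shear rupture governs the shear term.
R_n = 58.5 + 1.0 × 65 × 0.3281 = 79.83 kips.
Design strength φR_n = 0.75 × 79.83 = 59.9 kips.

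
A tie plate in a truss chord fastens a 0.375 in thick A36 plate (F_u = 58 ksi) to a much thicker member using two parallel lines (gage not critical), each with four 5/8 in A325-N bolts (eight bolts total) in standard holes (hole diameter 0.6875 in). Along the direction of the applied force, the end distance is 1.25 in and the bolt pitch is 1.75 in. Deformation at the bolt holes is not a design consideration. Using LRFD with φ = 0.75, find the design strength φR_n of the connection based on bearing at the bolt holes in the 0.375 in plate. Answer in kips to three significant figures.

200 kips

Per bolt r_n = 1.5 l_c t F_u ≤ 3.0 d t F_u; upper limit = 3.0 × 0.625 × 0.375 × 58 = 40.78 kips.
Edge bolt: l_c = 1.25 − 0.6875/2 = 0.9062 in → 1.5 × 0.9062 × 0.375 × 58 = 29.57 → r_n = 29.57 kips.
Interior bolts: l_c = 1.75 − 0.6875 = 1.062 in → 1.5 × 1.062 × 0.375 × 58 = 34.66 → r_n = 34.66 kips.
R_n = 2 × 29.57 + 6 × 34.66 = 267.1 kips.
Design strength φR_n = 0.75 × 267.1 = 200 kips.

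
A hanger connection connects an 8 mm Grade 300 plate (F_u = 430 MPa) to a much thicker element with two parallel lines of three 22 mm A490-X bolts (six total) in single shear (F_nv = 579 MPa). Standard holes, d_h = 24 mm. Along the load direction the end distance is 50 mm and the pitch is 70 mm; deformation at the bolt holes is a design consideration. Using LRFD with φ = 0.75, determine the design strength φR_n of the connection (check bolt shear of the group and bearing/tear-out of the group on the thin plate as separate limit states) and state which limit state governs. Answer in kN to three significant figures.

Bolt shear: A_b = π·22²/4 = 380.1 mm²; R_n = 579 × 380.1 × 6 × 1 / 1000 = 1321 kN → 0.75 × 1321 = 990 kN.
Bearing (1.2 l_c t F_u ≤ 2.4 d t F_u): upper limit = 2.4·22·8·430 / 1000 = 181.6 kN.
  Edge l_c = 50 − 24/2 = 38 → r_n = 156.9 kN; interior l_c = 70 − 24 = 46 → r_n = 181.6 kN.
  R_n,bearing = 2·156.9 + 4·181.6 = 1040 kN → 0.75 × 1040 = 780 kN.
Bearing governs: 780 kN.

780 kN (bearing governs)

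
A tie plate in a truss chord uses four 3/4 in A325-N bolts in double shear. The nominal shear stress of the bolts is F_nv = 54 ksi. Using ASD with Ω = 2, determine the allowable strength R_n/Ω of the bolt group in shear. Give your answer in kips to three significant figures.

A_b = π × 0.75² / 4 = 0.4418 in².
R_n = F_nv · A_b · n · n_s = 54 × 0.4418 × 4 × 2 = 190.9 kips.
Allowable strength R_n/Ω = 190.9 / 2 = 95.4 kips.

95.4 kips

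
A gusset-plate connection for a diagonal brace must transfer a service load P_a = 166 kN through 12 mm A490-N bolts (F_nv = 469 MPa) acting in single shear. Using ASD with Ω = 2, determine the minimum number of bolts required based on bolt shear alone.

7 bolts

A_b = π·12²/4 = 113.1 mm².
Per-bolt allowable strength R_n/Ω = 469 × 113.1 × 1 / 1000 / 2 = 26.52 kN.
n ≥ 166 / 26.52 = 6.259 → use 7 bolts.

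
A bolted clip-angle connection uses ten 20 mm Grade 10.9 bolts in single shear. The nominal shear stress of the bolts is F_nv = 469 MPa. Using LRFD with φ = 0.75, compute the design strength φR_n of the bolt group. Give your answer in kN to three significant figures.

A_b = π × 20² / 4 = 314.2 mm².
R_n = F_nv · A_b · n · n_s = 469 × 314.2 × 10 × 1 / 1000 = 1473 kN.
Design strength φR_n = 0.75 × 1473 = 1110 kN.

1110 kN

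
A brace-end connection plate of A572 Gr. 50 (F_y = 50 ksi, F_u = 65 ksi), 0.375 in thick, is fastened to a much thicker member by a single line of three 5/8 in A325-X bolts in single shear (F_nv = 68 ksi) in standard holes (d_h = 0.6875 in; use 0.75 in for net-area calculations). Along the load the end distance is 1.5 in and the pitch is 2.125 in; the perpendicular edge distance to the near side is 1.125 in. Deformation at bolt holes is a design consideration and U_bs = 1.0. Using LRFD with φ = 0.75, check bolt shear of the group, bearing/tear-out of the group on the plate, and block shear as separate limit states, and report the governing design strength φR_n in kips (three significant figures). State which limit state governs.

Bolt shear: A_b = π·0.625²/4 = 0.3068 in²; R_n = 68 × 0.3068 × 3 × 1 = 62.59 kips → 0.75 × 62.59 = 46.9 kips.
Bearing: edge l_c = 1.156, r_n = 33.82 kips; interior l_c = 1.438, r_n = 36.56 kips; R_n = 33.82 + 2·36.56 = 106.9 kips → 80.2 kips.
Block shear: A_gv = 2.156, A_nv = 1.453, A_nt = 0.2812 in²; R_n = min(0.6F_uA_nv, 0.6F_yA_gv) + U_bs·F_u·A_nt = 74.95 kips → 56.2 kips.
Bolt shear governs: 46.9 kips.

46.9 kips (bolt shear governs)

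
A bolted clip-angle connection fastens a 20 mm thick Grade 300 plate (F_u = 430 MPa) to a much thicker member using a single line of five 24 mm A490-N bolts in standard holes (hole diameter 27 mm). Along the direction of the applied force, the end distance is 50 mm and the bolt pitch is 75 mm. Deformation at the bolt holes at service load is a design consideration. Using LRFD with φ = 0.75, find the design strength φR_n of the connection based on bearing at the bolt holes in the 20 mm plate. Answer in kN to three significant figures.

Per bolt r_n = 1.2 l_c t F_u ≤ 2.4 d t F_u; upper limit = 2.4 × 24 × 20 × 430 / 1000 = 495.4 kN.
Edge bolt: l_c = 50 − 27/2 = 36.5 mm → 1.2 × 36.5 × 20 × 430 / 1000 = 376.7 → r_n = 376.7 kN.
Interior bolts: l_c = 75 − 27 = 48 mm → 1.2 × 48 × 20 × 430 / 1000 = 495.4 → r_n = 495.4 kN.
R_n = 1 × 376.7 + 4 × 495.4 = 2358 kN.
Design strength φR_n = 0.75 × 2358 = 1770 kN.

1770 kN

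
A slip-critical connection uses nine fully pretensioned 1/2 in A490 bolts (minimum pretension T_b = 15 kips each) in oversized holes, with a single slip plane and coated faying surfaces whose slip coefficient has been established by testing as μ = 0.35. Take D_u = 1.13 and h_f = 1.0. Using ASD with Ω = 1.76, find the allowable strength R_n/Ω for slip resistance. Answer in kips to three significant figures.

R_n = μ · D_u · h_f · T_b · n_s · n_b = 0.35 × 1.13 × 1.0 × 15 × 1 × 9 = 53.39 kips.
Allowable strength R_n/Ω = 53.39 / 1.76 = 30.3 kips.

30.3 kips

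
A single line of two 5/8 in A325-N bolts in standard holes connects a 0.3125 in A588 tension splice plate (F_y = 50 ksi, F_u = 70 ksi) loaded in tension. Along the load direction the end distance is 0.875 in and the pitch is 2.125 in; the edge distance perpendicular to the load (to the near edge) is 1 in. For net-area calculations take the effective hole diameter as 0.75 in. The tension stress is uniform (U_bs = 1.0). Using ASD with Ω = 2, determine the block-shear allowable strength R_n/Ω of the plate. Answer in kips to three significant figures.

19.1 kips

Shear plane L_v = 0.875 + 1·2.125 = 3 in; A_gv = 3 × 0.3125 = 0.9375 in².
A_nv = (3 − 1.5·0.75) × 0.3125 = 0.5859 in².
A_nt = (1 − 0.5·0.75) × 0.3125 = 0.1953 in².
0.6 F_u A_nv = 24.61 kips; 0.6 F_y A_gv = 28.12 kips → shear rupture governs the shear term.
R_n = 24.61 + 1.0 × 70 × 0.1953 = 38.28 kips.
Allowable strength R_n/Ω = 38.28 / 2 = 19.1 kips.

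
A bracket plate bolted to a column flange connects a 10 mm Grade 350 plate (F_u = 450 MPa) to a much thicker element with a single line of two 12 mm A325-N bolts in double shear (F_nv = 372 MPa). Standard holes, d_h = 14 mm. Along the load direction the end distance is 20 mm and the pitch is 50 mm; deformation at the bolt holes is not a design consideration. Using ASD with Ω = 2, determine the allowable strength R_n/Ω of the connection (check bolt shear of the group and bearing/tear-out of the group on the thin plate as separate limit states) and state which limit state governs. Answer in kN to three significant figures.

Bolt shear: A_b = π·12²/4 = 113.1 mm²; R_n = 372 × 113.1 × 2 × 2 / 1000 = 168.3 kN → 168.3 / 2 = 84.1 kN.
Bearing (1.5 l_c t F_u ≤ 3.0 d t F_u): upper limit = 3.0·12·10·450 / 1000 = 162 kN.
  Edge l_c = 20 − 14/2 = 13 → r_n = 87.75 kN; interior l_c = 50 − 14 = 36 → r_n = 162 kN.
  R_n,bearing = 1·87.75 + 1·162 = 249.8 kN → 249.8 / 2 = 125 kN.
Bolt shear governs: 84.1 kN.

84.1 kN (bolt shear governs)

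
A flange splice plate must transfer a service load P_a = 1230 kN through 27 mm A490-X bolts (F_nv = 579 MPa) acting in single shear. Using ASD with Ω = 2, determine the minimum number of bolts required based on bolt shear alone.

8 bolts

A_b = π·27²/4 = 572.6 mm².
Per-bolt allowable strength R_n/Ω = 579 × 572.6 × 1 / 1000 / 2 = 165.8 kN.
n ≥ 1230 / 165.8 = 7.421 → use 8 bolts.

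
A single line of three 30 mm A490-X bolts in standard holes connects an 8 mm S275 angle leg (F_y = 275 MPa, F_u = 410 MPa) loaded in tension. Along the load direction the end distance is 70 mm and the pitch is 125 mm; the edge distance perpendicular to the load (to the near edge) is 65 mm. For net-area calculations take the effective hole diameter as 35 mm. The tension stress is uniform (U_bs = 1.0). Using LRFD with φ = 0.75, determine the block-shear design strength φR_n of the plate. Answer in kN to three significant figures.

Shear plane L_v = 70 + 2·125 = 320 mm; A_gv = 320 × 8 = 2560 mm².
A_nv = (320 − 2.5·35) × 8 = 1860 mm².
A_nt = (65 − 0.5·35) × 8 = 380 mm².
0.6 F_u A_nv = 457.6 kN; 0.6 F_y A_gv = 422.4 kN → shear yielding governs the shear term.
R_n = 422.4 + 1.0 × 410 × 380 / 1000 = 578.2 kN.
Design strength φR_n = 0.75 × 578.2 = 434 kN.

434 kN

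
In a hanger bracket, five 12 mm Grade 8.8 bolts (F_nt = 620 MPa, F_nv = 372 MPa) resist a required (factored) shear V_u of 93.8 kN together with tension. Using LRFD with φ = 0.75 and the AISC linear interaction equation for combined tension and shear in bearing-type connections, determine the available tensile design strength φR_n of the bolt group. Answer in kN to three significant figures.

186 kN

A_b = π·12²/4 = 113.1 mm²; f_rv = 93.8 × 1000 / (5 × 113.1) = 165.9 MPa.
F'_nt = 1.3 F_nt − (F_nt / φF_nv) f_rv = 1.3·620 − (620/(0.75·372))·165.9 = 437.4 MPa, capped at F_nt → F'_nt = 437.4 MPa.
R_n = F'_nt · A_b · n = 437.4 × 113.1 × 5 / 1000 = 247.3 kN.
Design strength φR_n = 0.75 × 247.3 = 186 kN.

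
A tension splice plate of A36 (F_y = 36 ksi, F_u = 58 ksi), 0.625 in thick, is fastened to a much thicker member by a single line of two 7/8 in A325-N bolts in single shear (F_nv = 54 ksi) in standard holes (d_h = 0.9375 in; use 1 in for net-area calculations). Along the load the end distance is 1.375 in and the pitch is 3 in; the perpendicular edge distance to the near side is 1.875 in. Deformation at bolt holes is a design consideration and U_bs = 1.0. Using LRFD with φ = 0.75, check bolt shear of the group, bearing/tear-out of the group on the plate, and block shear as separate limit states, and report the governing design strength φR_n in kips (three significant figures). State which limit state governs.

48.7 kips (bolt shear governs)

Bolt shear: A_b = π·0.875²/4 = 0.6013 in²; R_n = 54 × 0.6013 × 2 × 1 = 64.94 kips → 0.75 × 64.94 = 48.7 kips.
Bearing: edge l_c = 0.9062, r_n = 39.42 kips; interior l_c = 2.062, r_n = 76.12 kips; R_n = 39.42 + 1·76.12 = 115.5 kips → 86.7 kips.
Block shear: A_gv = 2.734, A_nv = 1.797, A_nt = 0.8594 in²; R_n = min(0.6F_uA_nv, 0.6F_yA_gv) + U_bs·F_u·A_nt = 108.9 kips → 81.7 kips.
Bolt shear governs: 48.7 kips.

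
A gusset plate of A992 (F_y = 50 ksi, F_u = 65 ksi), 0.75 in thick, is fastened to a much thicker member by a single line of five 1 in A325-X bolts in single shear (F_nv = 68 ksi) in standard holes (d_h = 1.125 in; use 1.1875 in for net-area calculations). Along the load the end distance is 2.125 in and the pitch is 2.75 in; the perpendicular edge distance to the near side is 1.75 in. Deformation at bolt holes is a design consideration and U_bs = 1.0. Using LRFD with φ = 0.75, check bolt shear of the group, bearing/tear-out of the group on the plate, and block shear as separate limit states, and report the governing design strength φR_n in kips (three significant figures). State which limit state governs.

Bolt shear: A_b = π·1²/4 = 0.7854 in²; R_n = 68 × 0.7854 × 5 × 1 = 267 kips → 0.75 × 267 = 200 kips.
Bearing: edge l_c = 1.562, r_n = 91.41 kips; interior l_c = 1.625, r_n = 95.06 kips; R_n = 91.41 + 4·95.06 = 471.7 kips → 354 kips.
Block shear: A_gv = 9.844, A_nv = 5.836, A_nt = 0.8672 in²; R_n = min(0.6F_uA_nv, 0.6F_yA_gv) + U_bs·F_u·A_nt = 284 kips → 213 kips.
Bolt shear governs: 200 kips.

200 kips (bolt shear governs)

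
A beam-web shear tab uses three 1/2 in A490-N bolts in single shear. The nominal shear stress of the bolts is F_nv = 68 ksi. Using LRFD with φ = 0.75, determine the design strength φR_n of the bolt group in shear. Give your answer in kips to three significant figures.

A_b = π × 0.5² / 4 = 0.1963 in².
R_n = F_nv · A_b · n · n_s = 68 × 0.1963 × 3 × 1 = 40.06 kips.
Design strength φR_n = 0.75 × 40.06 = 30 kips.

30 kips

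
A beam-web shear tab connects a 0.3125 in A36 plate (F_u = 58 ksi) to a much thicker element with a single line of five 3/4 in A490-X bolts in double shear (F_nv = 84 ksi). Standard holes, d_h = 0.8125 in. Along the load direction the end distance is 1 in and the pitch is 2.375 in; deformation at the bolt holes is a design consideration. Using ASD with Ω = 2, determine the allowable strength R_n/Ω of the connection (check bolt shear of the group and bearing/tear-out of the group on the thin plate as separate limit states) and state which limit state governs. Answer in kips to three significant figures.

71.7 kips (bearing governs)

Bolt shear: A_b = π·0.75²/4 = 0.4418 in²; R_n = 84 × 0.4418 × 5 × 2 = 371.1 kips → 371.1 / 2 = 186 kips.
Bearing (1.2 l_c t F_u ≤ 2.4 d t F_u): upper limit = 2.4·0.75·0.3125·58 = 32.62 kips.
  Edge l_c = 1 − 0.8125/2 = 0.5938 → r_n = 12.91 kips; interior l_c = 2.375 − 0.8125 = 1.562 → r_n = 32.62 kips.
  R_n,bearing = 1·12.91 + 4·32.62 = 143.4 kips → 143.4 / 2 = 71.7 kips.
Bearing governs: 71.7 kips.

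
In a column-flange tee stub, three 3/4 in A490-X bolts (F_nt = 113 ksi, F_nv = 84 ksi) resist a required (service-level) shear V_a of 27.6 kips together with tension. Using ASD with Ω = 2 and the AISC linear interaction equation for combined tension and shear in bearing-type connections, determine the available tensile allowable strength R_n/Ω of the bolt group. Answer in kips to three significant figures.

A_b = π·0.75²/4 = 0.4418 in²; f_rv = 27.6 / (3 × 0.4418) = 20.82 ksi.
F'_nt = 1.3 F_nt − (Ω F_nt / F_nv) f_rv = 1.3·113 − (2·113/84)·20.82 = 90.87 ksi, capped at F_nt → F'_nt = 90.87 ksi.
R_n = F'_nt · A_b · n = 90.87 × 0.4418 × 3 = 120.4 kips.
Allowable strength R_n/Ω = 120.4 / 2 = 60.2 kips.

60.2 kips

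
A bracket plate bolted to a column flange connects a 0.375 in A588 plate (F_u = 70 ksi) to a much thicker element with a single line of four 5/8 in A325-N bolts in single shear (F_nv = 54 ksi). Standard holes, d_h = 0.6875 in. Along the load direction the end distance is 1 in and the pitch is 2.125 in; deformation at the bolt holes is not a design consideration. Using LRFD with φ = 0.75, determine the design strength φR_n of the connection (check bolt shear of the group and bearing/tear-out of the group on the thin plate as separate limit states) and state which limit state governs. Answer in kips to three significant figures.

49.7 kips (bolt shear governs)

Bolt shear: A_b = π·0.625²/4 = 0.3068 in²; R_n = 54 × 0.3068 × 4 × 1 = 66.27 kips → 0.75 × 66.27 = 49.7 kips.
Bearing (1.5 l_c t F_u ≤ 3.0 d t F_u): upper limit = 3.0·0.625·0.375·70 = 49.22 kips.
  Edge l_c = 1 − 0.6875/2 = 0.6562 → r_n = 25.84 kips; interior l_c = 2.125 − 0.6875 = 1.438 → r_n = 49.22 kips.
  R_n,bearing = 1·25.84 + 3·49.22 = 173.5 kips → 0.75 × 173.5 = 130 kips.
Bolt shear governs: 49.7 kips.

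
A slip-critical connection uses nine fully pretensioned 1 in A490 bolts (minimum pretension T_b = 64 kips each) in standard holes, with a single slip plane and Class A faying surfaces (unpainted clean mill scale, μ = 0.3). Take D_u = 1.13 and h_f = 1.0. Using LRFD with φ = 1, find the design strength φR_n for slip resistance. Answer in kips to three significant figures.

R_n = μ · D_u · h_f · T_b · n_s · n_b = 0.3 × 1.13 × 1.0 × 64 × 1 × 9 = 195.3 kips.
Design strength φR_n = 1 × 195.3 = 195 kips.

195 kips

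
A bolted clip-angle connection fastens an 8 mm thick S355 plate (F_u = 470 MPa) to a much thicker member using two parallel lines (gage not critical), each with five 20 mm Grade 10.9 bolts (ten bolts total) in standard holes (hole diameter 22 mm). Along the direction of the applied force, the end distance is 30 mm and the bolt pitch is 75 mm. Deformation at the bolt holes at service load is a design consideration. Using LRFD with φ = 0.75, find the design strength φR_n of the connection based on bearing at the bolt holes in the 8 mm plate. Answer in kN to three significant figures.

Per bolt r_n = 1.2 l_c t F_u ≤ 2.4 d t F_u; upper limit = 2.4 × 20 × 8 × 470 / 1000 = 180.5 kN.
Edge bolt: l_c = 30 − 22/2 = 19 mm → 1.2 × 19 × 8 × 470 / 1000 = 85.73 → r_n = 85.73 kN.
Interior bolts: l_c = 75 − 22 = 53 mm → 1.2 × 53 × 8 × 470 / 1000 = 239.1 → r_n = 180.5 kN.
R_n = 2 × 85.73 + 8 × 180.5 = 1615 kN.
Design strength φR_n = 0.75 × 1615 = 1210 kN.

1210 kN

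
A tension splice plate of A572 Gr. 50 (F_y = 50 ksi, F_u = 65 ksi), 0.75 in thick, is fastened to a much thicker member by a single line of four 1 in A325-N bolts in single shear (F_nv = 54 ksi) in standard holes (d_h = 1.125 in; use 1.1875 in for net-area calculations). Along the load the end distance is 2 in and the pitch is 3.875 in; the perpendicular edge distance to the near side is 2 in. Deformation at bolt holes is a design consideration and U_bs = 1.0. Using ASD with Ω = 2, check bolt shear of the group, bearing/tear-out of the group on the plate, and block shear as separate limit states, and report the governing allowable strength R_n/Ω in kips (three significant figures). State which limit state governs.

84.8 kips (bolt shear governs)

Bolt shear: A_b = π·1²/4 = 0.7854 in²; R_n = 54 × 0.7854 × 4 × 1 = 169.6 kips → 169.6 / 2 = 84.8 kips.
Bearing: edge l_c = 1.438, r_n = 84.09 kips; interior l_c = 2.75, r_n = 117 kips; R_n = 84.09 + 3·117 = 435.1 kips → 218 kips.
Block shear: A_gv = 10.22, A_nv = 7.102, A_nt = 1.055 in²; R_n = min(0.6F_uA_nv, 0.6F_yA_gv) + U_bs·F_u·A_nt = 345.5 kips → 173 kips.
Bolt shear governs: 84.8 kips.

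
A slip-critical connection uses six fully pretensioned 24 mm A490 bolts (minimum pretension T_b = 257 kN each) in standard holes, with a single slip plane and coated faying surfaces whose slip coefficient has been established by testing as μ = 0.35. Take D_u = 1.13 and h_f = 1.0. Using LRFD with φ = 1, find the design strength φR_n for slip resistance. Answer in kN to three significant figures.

610 kN

R_n = μ · D_u · h_f · T_b · n_s · n_b = 0.35 × 1.13 × 1.0 × 257 × 1 × 6 = 609.9 kN.
Design strength φR_n = 1 × 609.9 = 610 kN.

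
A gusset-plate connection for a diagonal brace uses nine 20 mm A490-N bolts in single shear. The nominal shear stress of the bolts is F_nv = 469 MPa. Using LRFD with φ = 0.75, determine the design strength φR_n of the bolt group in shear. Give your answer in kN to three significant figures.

A_b = π × 20² / 4 = 314.2 mm².
R_n = F_nv · A_b · n · n_s = 469 × 314.2 × 9 × 1 / 1000 = 1326 kN.
Design strength φR_n = 0.75 × 1326 = 995 kN.

995 kN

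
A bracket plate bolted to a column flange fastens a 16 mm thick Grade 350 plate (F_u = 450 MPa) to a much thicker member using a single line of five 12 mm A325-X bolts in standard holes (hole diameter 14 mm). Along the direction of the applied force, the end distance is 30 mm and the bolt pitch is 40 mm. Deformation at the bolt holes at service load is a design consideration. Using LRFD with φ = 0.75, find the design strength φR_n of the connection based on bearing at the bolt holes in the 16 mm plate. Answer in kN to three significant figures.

Per bolt r_n = 1.2 l_c t F_u ≤ 2.4 d t F_u; upper limit = 2.4 × 12 × 16 × 450 / 1000 = 207.4 kN.
Edge bolt: l_c = 30 − 14/2 = 23 mm → 1.2 × 23 × 16 × 450 / 1000 = 198.7 → r_n = 198.7 kN.
Interior bolts: l_c = 40 − 14 = 26 mm → 1.2 × 26 × 16 × 450 / 1000 = 224.6 → r_n = 207.4 kN.
R_n = 1 × 198.7 + 4 × 207.4 = 1028 kN.
Design strength φR_n = 0.75 × 1028 = 771 kN.

771 kN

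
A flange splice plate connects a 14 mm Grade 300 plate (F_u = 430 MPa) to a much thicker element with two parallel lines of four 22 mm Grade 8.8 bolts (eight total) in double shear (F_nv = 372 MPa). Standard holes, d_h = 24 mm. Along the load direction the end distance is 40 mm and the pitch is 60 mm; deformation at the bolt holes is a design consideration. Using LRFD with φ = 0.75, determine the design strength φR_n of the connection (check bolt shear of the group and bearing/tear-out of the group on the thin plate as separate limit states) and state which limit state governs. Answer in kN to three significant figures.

Bolt shear: A_b = π·22²/4 = 380.1 mm²; R_n = 372 × 380.1 × 8 × 2 / 1000 = 2263 kN → 0.75 × 2263 = 1700 kN.
Bearing (1.2 l_c t F_u ≤ 2.4 d t F_u): upper limit = 2.4·22·14·430 / 1000 = 317.9 kN.
  Edge l_c = 40 − 24/2 = 28 → r_n = 202.3 kN; interior l_c = 60 − 24 = 36 → r_n = 260.1 kN.
  R_n,bearing = 2·202.3 + 6·260.1 = 1965 kN → 0.75 × 1965 = 1470 kN.
Bearing governs: 1470 kN.

1470 kN (bearing governs)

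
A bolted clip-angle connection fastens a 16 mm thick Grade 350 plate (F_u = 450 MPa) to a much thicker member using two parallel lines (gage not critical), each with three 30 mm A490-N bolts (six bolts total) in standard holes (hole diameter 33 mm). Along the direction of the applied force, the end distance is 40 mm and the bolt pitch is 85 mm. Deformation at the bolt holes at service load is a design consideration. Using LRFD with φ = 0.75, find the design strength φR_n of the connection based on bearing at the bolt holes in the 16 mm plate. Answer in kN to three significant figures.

1650 kN

Per bolt r_n = 1.2 l_c t F_u ≤ 2.4 d t F_u; upper limit = 2.4 × 30 × 16 × 450 / 1000 = 518.4 kN.
Edge bolt: l_c = 40 − 33/2 = 23.5 mm → 1.2 × 23.5 × 16 × 450 / 1000 = 203 → r_n = 203 kN.
Interior bolts: l_c = 85 − 33 = 52 mm → 1.2 × 52 × 16 × 450 / 1000 = 449.3 → r_n = 449.3 kN.
R_n = 2 × 203 + 4 × 449.3 = 2203 kN.
Design strength φR_n = 0.75 × 2203 = 1650 kN.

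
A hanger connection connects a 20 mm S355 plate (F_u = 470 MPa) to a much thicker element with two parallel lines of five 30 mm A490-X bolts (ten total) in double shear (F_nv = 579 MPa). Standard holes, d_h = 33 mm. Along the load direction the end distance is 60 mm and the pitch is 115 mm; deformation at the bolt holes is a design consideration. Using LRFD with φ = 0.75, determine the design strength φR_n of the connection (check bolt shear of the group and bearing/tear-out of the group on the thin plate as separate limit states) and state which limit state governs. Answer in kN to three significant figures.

Bolt shear: A_b = π·30²/4 = 706.9 mm²; R_n = 579 × 706.9 × 10 × 2 / 1000 = 8185 kN → 0.75 × 8185 = 6140 kN.
Bearing (1.2 l_c t F_u ≤ 2.4 d t F_u): upper limit = 2.4·30·20·470 / 1000 = 676.8 kN.
  Edge l_c = 60 − 33/2 = 43.5 → r_n = 490.7 kN; interior l_c = 115 − 33 = 82 → r_n = 676.8 kN.
  R_n,bearing = 2·490.7 + 8·676.8 = 6396 kN → 0.75 × 6396 = 4800 kN.
Bearing governs: 4800 kN.

4800 kN (bearing governs)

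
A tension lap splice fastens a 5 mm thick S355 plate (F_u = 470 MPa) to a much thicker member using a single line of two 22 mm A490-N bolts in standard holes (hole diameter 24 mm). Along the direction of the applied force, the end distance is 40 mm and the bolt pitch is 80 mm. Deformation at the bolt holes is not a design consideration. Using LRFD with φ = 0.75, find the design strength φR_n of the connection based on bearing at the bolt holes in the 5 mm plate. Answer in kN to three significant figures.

Per bolt r_n = 1.5 l_c t F_u ≤ 3.0 d t F_u; upper limit = 3.0 × 22 × 5 × 470 / 1000 = 155.1 kN.
Edge bolt: l_c = 40 − 24/2 = 28 mm → 1.5 × 28 × 5 × 470 / 1000 = 98.7 → r_n = 98.7 kN.
Interior bolts: l_c = 80 − 24 = 56 mm → 1.5 × 56 × 5 × 470 / 1000 = 197.4 → r_n = 155.1 kN.
R_n = 1 × 98.7 + 1 × 155.1 = 253.8 kN.
Design strength φR_n = 0.75 × 253.8 = 190 kN.

190 kN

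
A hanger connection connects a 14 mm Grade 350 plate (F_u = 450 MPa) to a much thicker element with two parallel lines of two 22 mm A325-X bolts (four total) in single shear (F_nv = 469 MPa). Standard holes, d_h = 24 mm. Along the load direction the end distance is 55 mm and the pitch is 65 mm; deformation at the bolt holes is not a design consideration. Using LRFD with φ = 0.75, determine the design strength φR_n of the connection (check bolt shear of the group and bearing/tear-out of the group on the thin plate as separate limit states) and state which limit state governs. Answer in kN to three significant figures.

535 kN (bolt shear governs)

Bolt shear: A_b = π·22²/4 = 380.1 mm²; R_n = 469 × 380.1 × 4 × 1 / 1000 = 713.1 kN → 0.75 × 713.1 = 535 kN.
Bearing (1.5 l_c t F_u ≤ 3.0 d t F_u): upper limit = 3.0·22·14·450 / 1000 = 415.8 kN.
  Edge l_c = 55 − 24/2 = 43 → r_n = 406.4 kN; interior l_c = 65 − 24 = 41 → r_n = 387.4 kN.
  R_n,bearing = 2·406.4 + 2·387.4 = 1588 kN → 0.75 × 1588 = 1190 kN.
Bolt shear governs: 535 kN.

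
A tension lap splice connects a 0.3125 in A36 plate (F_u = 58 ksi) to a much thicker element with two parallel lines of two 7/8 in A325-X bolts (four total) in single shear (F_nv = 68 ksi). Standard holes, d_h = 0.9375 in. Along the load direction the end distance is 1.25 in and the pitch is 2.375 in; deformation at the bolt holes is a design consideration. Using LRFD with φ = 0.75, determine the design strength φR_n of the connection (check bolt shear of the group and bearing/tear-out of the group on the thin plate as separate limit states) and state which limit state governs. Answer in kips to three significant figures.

Bolt shear: A_b = π·0.875²/4 = 0.6013 in²; R_n = 68 × 0.6013 × 4 × 1 = 163.6 kips → 0.75 × 163.6 = 123 kips.
Bearing (1.2 l_c t F_u ≤ 2.4 d t F_u): upper limit = 2.4·0.875·0.3125·58 = 38.06 kips.
  Edge l_c = 1.25 − 0.9375/2 = 0.7812 → r_n = 16.99 kips; interior l_c = 2.375 − 0.9375 = 1.438 → r_n = 31.27 kips.
  R_n,bearing = 2·16.99 + 2·31.27 = 96.52 kips → 0.75 × 96.52 = 72.4 kips.
Bearing governs: 72.4 kips.

72.4 kips (bearing governs)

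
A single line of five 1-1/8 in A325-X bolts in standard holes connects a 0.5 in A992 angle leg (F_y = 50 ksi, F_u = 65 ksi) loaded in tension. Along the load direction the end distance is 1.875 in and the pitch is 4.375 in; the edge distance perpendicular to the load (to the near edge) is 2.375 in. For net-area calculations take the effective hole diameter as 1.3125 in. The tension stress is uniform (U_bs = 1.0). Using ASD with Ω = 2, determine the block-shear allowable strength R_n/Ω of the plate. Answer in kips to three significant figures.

159 kips

Shear plane L_v = 1.875 + 4·4.375 = 19.38 in; A_gv = 19.38 × 0.5 = 9.688 in².
A_nv = (19.38 − 4.5·1.3125) × 0.5 = 6.734 in².
A_nt = (2.375 − 0.5·1.3125) × 0.5 = 0.8594 in².
0.6 F_u A_nv = 262.6 kips; 0.6 F_y A_gv = 290.6 kips → shear rupture governs the shear term.
R_n = 262.6 + 1.0 × 65 × 0.8594 = 318.5 kips.
Allowable strength R_n/Ω = 318.5 / 2 = 159 kips.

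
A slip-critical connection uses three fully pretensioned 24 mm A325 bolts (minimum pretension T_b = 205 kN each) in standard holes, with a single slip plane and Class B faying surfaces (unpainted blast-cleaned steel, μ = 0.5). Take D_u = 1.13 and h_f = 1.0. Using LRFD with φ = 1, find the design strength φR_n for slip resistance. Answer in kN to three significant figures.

347 kN

R_n = μ · D_u · h_f · T_b · n_s · n_b = 0.5 × 1.13 × 1.0 × 205 × 1 × 3 = 347.5 kN.
Design strength φR_n = 1 × 347.5 = 347 kN.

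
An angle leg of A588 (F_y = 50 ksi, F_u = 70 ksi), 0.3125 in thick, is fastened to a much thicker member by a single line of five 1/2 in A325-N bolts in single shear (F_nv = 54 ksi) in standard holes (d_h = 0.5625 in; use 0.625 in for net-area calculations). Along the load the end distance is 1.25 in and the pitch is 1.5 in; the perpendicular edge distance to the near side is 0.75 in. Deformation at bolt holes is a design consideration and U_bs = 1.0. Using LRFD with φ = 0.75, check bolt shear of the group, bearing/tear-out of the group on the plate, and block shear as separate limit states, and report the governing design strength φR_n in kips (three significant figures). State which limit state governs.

Bolt shear: A_b = π·0.5²/4 = 0.1963 in²; R_n = 54 × 0.1963 × 5 × 1 = 53.01 kips → 0.75 × 53.01 = 39.8 kips.
Bearing: edge l_c = 0.9688, r_n = 25.43 kips; interior l_c = 0.9375, r_n = 24.61 kips; R_n = 25.43 + 4·24.61 = 123.9 kips → 92.9 kips.
Block shear: A_gv = 2.266, A_nv = 1.387, A_nt = 0.1367 in²; R_n = min(0.6F_uA_nv, 0.6F_yA_gv) + U_bs·F_u·A_nt = 67.81 kips → 50.9 kips.
Bolt shear governs: 39.8 kips.

39.8 kips (bolt shear governs)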